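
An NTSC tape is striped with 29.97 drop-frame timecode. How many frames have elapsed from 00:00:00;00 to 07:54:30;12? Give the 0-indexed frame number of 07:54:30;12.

853258

Complete 10-minute blocks: 47, each 17982 frames → 845154.
Remaining 4 whole minutes in the current block: 1800 + 3 × 1798 = 7194 frames.
Within the current minute: 30 × 30 + 12 − 2 = 910 (labels ;00/;01 skipped at this minute). Total = 845154 + 7194 + 910 = 853258.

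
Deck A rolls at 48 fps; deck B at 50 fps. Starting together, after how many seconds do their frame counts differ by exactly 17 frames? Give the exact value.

8.5 seconds

The gap grows by |50 − 48| = 2 frames per second.
Time for a 17-frame gap: 17 ÷ (2) = 8.5 s.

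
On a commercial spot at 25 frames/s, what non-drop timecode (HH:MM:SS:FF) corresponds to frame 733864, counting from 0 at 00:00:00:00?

733864 ÷ 25 = 29354 full seconds, remainder 14 frames.
29354 s = 8 h 9 min 14 s.
Timecode: 08:09:14:14.

08:09:14:14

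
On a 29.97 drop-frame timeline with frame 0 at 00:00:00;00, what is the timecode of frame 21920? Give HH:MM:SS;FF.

00:12:11;12

Ten DF minutes hold 17982 frames, so frame 21920 lies in block 1 (frames 17982–35963) with 3938 frames into that block.
The block's first minute is 1800 frames and the rest 1798 each; 3938 frames reaches minute 2, so 1 × 18 + 2 × 2 = 22 labels have been skipped so far.
Adding those back, label number 21920 + 22 = 21942 at 30 labels/s is 731 s + 12 f = 0 h 12 min 11 s frame 12, i.e. 00:12:11;12.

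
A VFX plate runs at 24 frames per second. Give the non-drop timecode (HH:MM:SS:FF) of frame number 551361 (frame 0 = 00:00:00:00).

551361 ÷ 24 = 22973 full seconds, remainder 9 frames.
22973 s = 6 h 22 min 53 s.
Timecode: 06:22:53:09.

06:22:53:09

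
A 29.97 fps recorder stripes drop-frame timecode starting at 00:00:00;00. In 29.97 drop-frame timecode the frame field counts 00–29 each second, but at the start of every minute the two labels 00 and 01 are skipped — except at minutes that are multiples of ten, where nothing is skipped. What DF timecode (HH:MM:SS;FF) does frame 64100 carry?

Ten DF minutes hold 17982 frames, so frame 64100 lies in block 3 (frames 53946–71927) with 10154 frames into that block.
The block's first minute is 1800 frames and the rest 1798 each; 10154 frames reaches minute 5, so 3 × 18 + 5 × 2 = 64 labels have been skipped so far.
Adding those back, label number 64100 + 64 = 64164 at 30 labels/s is 2138 s + 24 f = 0 h 35 min 38 s frame 24, i.e. 00:35:38;24.

00:35:38;24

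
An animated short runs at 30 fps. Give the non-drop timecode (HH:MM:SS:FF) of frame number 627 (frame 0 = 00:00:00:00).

627 ÷ 30 = 20 full seconds, remainder 27 frames.
20 s = 0 h 0 min 20 s.
Timecode: 00:00:20:27.

00:00:20:27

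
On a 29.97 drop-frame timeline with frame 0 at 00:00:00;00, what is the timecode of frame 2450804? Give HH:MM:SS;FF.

Each 10-minute DF block holds 10 × 60 × 30 − 9 × 2 = 17982 frames. 2450804 ÷ 17982 → 136 full blocks, remainder 5252.
Within the partial block the first minute is 1800 frames and each further minute 1798, so 2 further minute boundaries passed. Total skipped labels = 18 × 136 + 2 × 2 = 2452.
Non-drop label index = 2450804 + 2452 = 2453256; at 30 labels/s that is 22:42:55:06, i.e. DF 22:42:55;06.

22:42:55;06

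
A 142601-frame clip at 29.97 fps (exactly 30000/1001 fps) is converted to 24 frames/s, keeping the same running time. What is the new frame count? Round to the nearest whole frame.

Frames at target rate = 142601 × (24) / (30000/1001) = 142743601/1250 ≈ 114194.881.
Nearest whole frame: 114195.

114195 frames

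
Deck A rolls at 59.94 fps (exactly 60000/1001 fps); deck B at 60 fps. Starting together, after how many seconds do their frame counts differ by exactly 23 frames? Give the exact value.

The gap grows by |60 − 60000/1001| = 60/1001 frames per second.
Time for a 23-frame gap: 23 ÷ (60/1001) = 23023/60 s.

23023/60 seconds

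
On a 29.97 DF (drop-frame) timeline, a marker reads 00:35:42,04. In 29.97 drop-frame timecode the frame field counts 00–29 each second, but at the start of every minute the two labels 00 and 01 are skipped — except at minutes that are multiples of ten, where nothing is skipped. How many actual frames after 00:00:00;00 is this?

64200

As if non-drop at 30 labels/s: (0 × 3600 + 35 × 60 + 42) × 30 + 4 = 64264.
Minute boundaries passed: 35; those not divisible by 10: 35 − 3 = 32; dropped labels = 2 × 32 = 64.
Actual frame index = 64264 − 64 = 64200.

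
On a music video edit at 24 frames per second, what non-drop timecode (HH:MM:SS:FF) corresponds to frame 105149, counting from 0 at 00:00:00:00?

105149 ÷ 24 = 4381 full seconds, remainder 5 frames.
4381 s = 1 h 13 min 1 s.
Timecode: 01:13:01:05.

01:13:01:05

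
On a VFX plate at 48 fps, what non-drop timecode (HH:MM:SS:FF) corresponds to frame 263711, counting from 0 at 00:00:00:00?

01:31:33:47

263711 ÷ 48 = 5493 full seconds, remainder 47 frames.
5493 s = 1 h 31 min 33 s.
Timecode: 01:31:33:47.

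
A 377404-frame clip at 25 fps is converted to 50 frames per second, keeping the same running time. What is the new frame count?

754808 frames

Target frames = source frames × (target rate / source rate) = 377404 × (50)/(25) = 377404 × 2 = 754808.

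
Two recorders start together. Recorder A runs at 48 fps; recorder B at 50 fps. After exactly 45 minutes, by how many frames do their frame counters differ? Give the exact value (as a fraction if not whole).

45 min = 2700 s.
A emits 48 × 2700 = 129600 frames; B emits 50 × 2700 = 135000.
Difference = 5400 frames; B is ahead of A.

5400 frames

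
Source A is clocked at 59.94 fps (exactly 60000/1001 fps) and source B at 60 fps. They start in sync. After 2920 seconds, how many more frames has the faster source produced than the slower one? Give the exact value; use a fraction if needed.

175200/1001 frames

A emits 60000/1001 × 2920 = 175200000/1001 frames; B emits 60 × 2920 = 175200.
Difference = 175200/1001 frames (≈ 175.0250); B is ahead of A.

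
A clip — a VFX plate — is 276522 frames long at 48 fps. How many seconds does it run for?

Running time = 276522 / (48) = 5760.875 s.

5760.875 seconds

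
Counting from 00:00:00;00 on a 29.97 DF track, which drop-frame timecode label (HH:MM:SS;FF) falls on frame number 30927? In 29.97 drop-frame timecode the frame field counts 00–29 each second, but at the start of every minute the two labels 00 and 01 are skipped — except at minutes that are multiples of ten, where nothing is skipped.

Each 10-minute DF block holds 10 × 60 × 30 − 9 × 2 = 17982 frames. 30927 ÷ 17982 → 1 full block, remainder 12945.
Within the partial block the first minute is 1800 frames and each further minute 1798, so 7 further minute boundaries passed. Total skipped labels = 18 × 1 + 2 × 7 = 32.
Non-drop label index = 30927 + 32 = 30959; at 30 labels/s that is 00:17:11:29, i.e. DF 00:17:11;29.

00:17:11;29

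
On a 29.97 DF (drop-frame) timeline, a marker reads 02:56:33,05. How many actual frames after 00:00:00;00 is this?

Complete 10-minute blocks: 17, each 17982 frames → 305694.
Remaining 6 whole minutes in the current block: 1800 + 5 × 1798 = 10790 frames.
Within the current minute: 33 × 30 + 5 − 2 = 993 (labels ;00/;01 skipped at this minute). Total = 305694 + 10790 + 993 = 317477.

317477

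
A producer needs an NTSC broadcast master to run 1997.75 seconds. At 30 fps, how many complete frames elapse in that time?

Frames = 1997.75 × 30 = 119865/2 ≈ 59932.5000.
Complete frames: 59932.

59932 frames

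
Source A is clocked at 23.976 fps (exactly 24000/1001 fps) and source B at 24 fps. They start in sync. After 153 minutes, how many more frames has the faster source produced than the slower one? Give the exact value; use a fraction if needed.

220320/1001 frames

153 min = 9180 s.
A emits 24000/1001 × 9180 = 220320000/1001 frames; B emits 24 × 9180 = 220320.
Difference = 220320/1001 frames (≈ 220.0999); B is ahead of A.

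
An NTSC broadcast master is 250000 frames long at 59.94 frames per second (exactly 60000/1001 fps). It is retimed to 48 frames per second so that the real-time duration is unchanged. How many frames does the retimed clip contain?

Target frames = source frames × (target rate / source rate) = 250000 × (48)/(60000/1001) = 250000 × 1001/1250 = 200200.

200200 frames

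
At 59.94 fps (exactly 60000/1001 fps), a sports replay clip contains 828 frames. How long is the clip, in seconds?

Running time = 828 / (60000/1001) = 13.8138 s.

13.8138 seconds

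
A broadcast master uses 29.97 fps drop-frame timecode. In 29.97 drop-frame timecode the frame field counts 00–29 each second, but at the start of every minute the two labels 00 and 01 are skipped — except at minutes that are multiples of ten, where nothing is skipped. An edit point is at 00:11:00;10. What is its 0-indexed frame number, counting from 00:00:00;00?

19790

As if non-drop at 30 labels/s: (0 × 3600 + 11 × 60 + 0) × 30 + 10 = 19810.
Minute boundaries passed: 11; those not divisible by 10: 11 − 1 = 10; dropped labels = 2 × 10 = 20.
Actual frame index = 19810 − 20 = 19790.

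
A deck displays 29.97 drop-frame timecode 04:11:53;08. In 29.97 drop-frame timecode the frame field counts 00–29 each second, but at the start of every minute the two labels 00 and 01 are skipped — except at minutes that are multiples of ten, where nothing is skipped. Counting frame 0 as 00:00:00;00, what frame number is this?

452946

As if non-drop at 30 labels/s: (4 × 3600 + 11 × 60 + 53) × 30 + 8 = 453398.
Minute boundaries passed: 251; those not divisible by 10: 251 − 25 = 226; dropped labels = 2 × 226 = 452.
Actual frame index = 453398 − 452 = 452946.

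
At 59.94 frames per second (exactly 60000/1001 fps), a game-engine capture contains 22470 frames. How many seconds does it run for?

Running time = 22470 / (60000/1001) = 374.8745 s.

374.8745 seconds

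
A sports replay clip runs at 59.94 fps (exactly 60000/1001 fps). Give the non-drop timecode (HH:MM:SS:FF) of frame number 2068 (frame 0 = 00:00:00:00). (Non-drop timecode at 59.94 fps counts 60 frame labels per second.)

00:00:34:28

2068 ÷ 60 = 34 full seconds, remainder 28 frames.
34 s = 0 h 0 min 34 s.
Timecode: 00:00:34:28.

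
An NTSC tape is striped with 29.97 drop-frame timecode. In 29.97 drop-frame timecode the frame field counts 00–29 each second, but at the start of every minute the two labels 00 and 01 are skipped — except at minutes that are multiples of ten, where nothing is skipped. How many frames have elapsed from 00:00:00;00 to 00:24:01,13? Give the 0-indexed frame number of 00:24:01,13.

43199

As if non-drop at 30 labels/s: (0 × 3600 + 24 × 60 + 1) × 30 + 13 = 43243.
Minute boundaries passed: 24; those not divisible by 10: 24 − 2 = 22; dropped labels = 2 × 22 = 44.
Actual frame index = 43243 − 44 = 43199.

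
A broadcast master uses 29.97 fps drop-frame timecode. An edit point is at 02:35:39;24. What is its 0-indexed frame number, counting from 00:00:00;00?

Complete 10-minute blocks: 15, each 17982 frames → 269730.
Remaining 5 whole minutes in the current block: 1800 + 4 × 1798 = 8992 frames.
Within the current minute: 39 × 30 + 24 − 2 = 1192 (labels ;00/;01 skipped at this minute). Total = 269730 + 8992 + 1192 = 279914.

279914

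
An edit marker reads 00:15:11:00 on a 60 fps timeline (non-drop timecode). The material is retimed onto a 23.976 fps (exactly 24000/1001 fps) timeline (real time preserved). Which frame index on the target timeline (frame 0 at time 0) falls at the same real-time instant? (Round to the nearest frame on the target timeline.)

Source frame index: (0×3600 + 15×60 + 11) × 60 + 0 = 54660.
Real time: 54660 / (60) = 911 s.
Target frame: (911) × (24000/1001) = 21864000/1001 ≈ 21842.158 → 21842.

frame 21842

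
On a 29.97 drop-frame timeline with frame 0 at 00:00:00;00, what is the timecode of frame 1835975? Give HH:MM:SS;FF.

17:01:00;13

Each 10-minute DF block holds 10 × 60 × 30 − 9 × 2 = 17982 frames. 1835975 ÷ 17982 → 102 full blocks, remainder 1811.
Within the partial block the first minute is 1800 frames and each further minute 1798, so 1 further minute boundary passed. Total skipped labels = 18 × 102 + 2 × 1 = 1838.
Non-drop label index = 1835975 + 1838 = 1837813; at 30 labels/s that is 17:01:00:13, i.e. DF 17:01:00;13.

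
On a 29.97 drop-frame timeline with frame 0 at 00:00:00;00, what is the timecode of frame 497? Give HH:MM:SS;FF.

00:00:16;17

Ten DF minutes hold 17982 frames, so frame 497 lies in block 0 (frames 0–17981) with 497 frames into that block.
The block's first minute is 1800 frames and the rest 1798 each; 497 frames reaches minute 0, so 0 × 18 + 0 × 2 = 0 labels have been skipped so far.
Adding those back, label number 497 + 0 = 497 at 30 labels/s is 16 s + 17 f = 0 h 0 min 16 s frame 17, i.e. 00:00:16;17.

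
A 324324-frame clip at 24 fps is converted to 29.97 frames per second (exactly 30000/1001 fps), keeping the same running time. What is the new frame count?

405000 frames

Target frames = source frames × (target rate / source rate) = 324324 × (30000/1001)/(24) = 324324 × 1250/1001 = 405000.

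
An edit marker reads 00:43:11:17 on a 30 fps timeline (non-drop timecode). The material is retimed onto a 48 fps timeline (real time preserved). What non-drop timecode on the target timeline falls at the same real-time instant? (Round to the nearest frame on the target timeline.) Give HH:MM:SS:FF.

00:43:11:27

Source frame index: (0×3600 + 43×60 + 11) × 30 + 17 = 77747.
Real time: 77747 / (30) = 77747/30 s.
Target frame: (77747/30) × (48) = 621976/5 ≈ 124395.200 → 124395.
At 48 labels/s: frame 124395 → 00:43:11:27.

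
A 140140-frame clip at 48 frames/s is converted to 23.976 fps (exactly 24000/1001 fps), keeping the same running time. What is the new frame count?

Target frames = source frames × (target rate / source rate) = 140140 × (24000/1001)/(48) = 140140 × 500/1001 = 70000.

70000 frames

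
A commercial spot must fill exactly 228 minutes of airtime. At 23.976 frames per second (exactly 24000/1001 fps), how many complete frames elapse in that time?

228 min = 13680 s.
Frames = 13680 × 24000/1001 = 328320000/1001 ≈ 327992.0080.
Complete frames: 327992.

327992 frames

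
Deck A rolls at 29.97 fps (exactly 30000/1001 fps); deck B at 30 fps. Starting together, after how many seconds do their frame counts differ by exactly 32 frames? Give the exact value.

16016/15 seconds

The gap grows by |30 − 30000/1001| = 30/1001 frames per second.
Time for a 32-frame gap: 32 ÷ (30/1001) = 16016/15 s.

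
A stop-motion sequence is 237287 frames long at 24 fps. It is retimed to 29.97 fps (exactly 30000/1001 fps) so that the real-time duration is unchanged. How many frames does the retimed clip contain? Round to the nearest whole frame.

296312 frames

Frames at target rate = 237287 × (30000/1001) / (24) = 296608750/1001 ≈ 296312.438.
Nearest whole frame: 296312.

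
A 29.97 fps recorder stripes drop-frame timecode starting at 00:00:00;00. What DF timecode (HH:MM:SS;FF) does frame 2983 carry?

00:01:39;15

Each 10-minute DF block holds 10 × 60 × 30 − 9 × 2 = 17982 frames. 2983 ÷ 17982 → 0 full blocks, remainder 2983.
Within the partial block the first minute is 1800 frames and each further minute 1798, so 1 further minute boundary passed. Total skipped labels = 18 × 0 + 2 × 1 = 2.
Non-drop label index = 2983 + 2 = 2985; at 30 labels/s that is 00:01:39:15, i.e. DF 00:01:39;15.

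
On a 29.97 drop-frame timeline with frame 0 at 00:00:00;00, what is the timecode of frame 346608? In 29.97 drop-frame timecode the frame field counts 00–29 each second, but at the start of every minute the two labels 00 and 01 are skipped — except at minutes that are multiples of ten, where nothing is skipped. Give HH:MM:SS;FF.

Each 10-minute DF block holds 10 × 60 × 30 − 9 × 2 = 17982 frames. 346608 ÷ 17982 → 19 full blocks, remainder 4950.
Within the partial block the first minute is 1800 frames and each further minute 1798, so 2 further minute boundaries passed. Total skipped labels = 18 × 19 + 2 × 2 = 346.
Non-drop label index = 346608 + 346 = 346954; at 30 labels/s that is 03:12:45:04, i.e. DF 03:12:45;04.

03:12:45;04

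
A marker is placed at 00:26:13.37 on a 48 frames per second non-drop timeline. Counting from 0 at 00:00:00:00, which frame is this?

75541

Total seconds to the label: (0 × 3600 + 26 × 60 + 13) = 1573.
Frame index = 1573 × 48 + 37 = 75541.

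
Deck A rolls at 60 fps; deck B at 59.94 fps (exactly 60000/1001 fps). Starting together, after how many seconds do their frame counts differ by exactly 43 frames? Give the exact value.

The gap grows by |60000/1001 − 60| = 60/1001 frames per second.
Time for a 43-frame gap: 43 ÷ (60/1001) = 43043/60 s.

43043/60 seconds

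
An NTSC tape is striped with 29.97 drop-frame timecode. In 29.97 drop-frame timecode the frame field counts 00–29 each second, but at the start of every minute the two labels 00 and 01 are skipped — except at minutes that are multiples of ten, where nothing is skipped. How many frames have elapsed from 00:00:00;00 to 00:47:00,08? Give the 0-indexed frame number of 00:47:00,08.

84522

Complete 10-minute blocks: 4, each 17982 frames → 71928.
Remaining 7 whole minutes in the current block: 1800 + 6 × 1798 = 12588 frames.
Within the current minute: 0 × 30 + 8 − 2 = 6 (labels ;00/;01 skipped at this minute). Total = 71928 + 12588 + 6 = 84522.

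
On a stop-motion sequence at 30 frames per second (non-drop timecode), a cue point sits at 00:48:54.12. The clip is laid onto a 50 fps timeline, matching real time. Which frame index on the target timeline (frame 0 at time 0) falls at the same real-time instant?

Source frame index: (0×3600 + 48×60 + 54) × 30 + 12 = 88032.
Real time: 88032 / (30) = 14672/5 s.
Target frame: (14672/5) × (50) = 146720.

frame 146720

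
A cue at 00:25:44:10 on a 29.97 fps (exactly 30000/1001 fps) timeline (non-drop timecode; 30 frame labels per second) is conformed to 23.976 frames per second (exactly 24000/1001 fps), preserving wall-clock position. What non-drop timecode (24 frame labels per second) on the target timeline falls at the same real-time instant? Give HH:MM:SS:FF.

Source frame index: (0×3600 + 25×60 + 44) × 30 + 10 = 46330.
Real time: 46330 / (30000/1001) = 4637633/3000 s.
Target frame: (4637633/3000) × (24000/1001) = 37064.
At 24 labels/s: frame 37064 → 00:25:44:08.

00:25:44:08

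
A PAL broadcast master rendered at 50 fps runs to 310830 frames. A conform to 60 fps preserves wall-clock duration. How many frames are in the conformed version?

372996 frames

Target frames = source frames × (target rate / source rate) = 310830 × (60)/(50) = 310830 × 6/5 = 372996.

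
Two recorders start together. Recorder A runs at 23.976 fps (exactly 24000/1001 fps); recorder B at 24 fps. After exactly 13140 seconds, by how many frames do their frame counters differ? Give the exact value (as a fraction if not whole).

A emits 24000/1001 × 13140 = 315360000/1001 frames; B emits 24 × 13140 = 315360.
Difference = 315360/1001 frames (≈ 315.0450); B is ahead of A.

315360/1001 frames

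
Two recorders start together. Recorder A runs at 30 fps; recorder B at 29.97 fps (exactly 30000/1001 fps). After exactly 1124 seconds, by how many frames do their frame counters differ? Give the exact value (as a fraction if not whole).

33720/1001 frames

A emits 30 × 1124 = 33720 frames; B emits 30000/1001 × 1124 = 33720000/1001.
Difference = 33720/1001 frames (≈ 33.6863); B is behind A.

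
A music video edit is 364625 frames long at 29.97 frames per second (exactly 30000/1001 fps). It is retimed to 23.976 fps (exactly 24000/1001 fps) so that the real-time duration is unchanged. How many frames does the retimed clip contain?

291700 frames

Target frames = source frames × (target rate / source rate) = 364625 × (24000/1001)/(30000/1001) = 364625 × 4/5 = 291700.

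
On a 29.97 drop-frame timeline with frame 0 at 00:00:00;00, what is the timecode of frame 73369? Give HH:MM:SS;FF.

00:40:48;01

Ten DF minutes hold 17982 frames, so frame 73369 lies in block 4 (frames 71928–89909) with 1441 frames into that block.
The block's first minute is 1800 frames and the rest 1798 each; 1441 frames reaches minute 0, so 4 × 18 + 0 × 2 = 72 labels have been skipped so far.
Adding those back, label number 73369 + 72 = 73441 at 30 labels/s is 2448 s + 1 f = 0 h 40 min 48 s frame 1, i.e. 00:40:48;01.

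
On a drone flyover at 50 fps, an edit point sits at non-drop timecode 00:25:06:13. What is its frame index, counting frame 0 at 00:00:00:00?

75313

Total seconds to the label: (0 × 3600 + 25 × 60 + 6) = 1506.
Frame index = 1506 × 50 + 13 = 75313.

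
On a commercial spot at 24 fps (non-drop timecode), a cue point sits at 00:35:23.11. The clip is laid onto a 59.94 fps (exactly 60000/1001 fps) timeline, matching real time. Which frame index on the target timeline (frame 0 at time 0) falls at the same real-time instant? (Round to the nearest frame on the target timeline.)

frame 127280

Source frame index: (0×3600 + 35×60 + 23) × 24 + 11 = 50963.
Real time: 50963 / (24) = 50963/24 s.
Target frame: (50963/24) × (60000/1001) = 11582500/91 ≈ 127280.220 → 127280.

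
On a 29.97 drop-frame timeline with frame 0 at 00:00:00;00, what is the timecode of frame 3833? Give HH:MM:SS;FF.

00:02:07;27

Each 10-minute DF block holds 10 × 60 × 30 − 9 × 2 = 17982 frames. 3833 ÷ 17982 → 0 full blocks, remainder 3833.
Within the partial block the first minute is 1800 frames and each further minute 1798, so 2 further minute boundaries passed. Total skipped labels = 18 × 0 + 2 × 2 = 4.
Non-drop label index = 3833 + 4 = 3837; at 30 labels/s that is 00:02:07:27, i.e. DF 00:02:07;27.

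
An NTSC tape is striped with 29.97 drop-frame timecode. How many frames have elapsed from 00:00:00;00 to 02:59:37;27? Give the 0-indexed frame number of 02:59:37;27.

As if non-drop at 30 labels/s: (2 × 3600 + 59 × 60 + 37) × 30 + 27 = 323337.
Minute boundaries passed: 179; those not divisible by 10: 179 − 17 = 162; dropped labels = 2 × 162 = 324.
Actual frame index = 323337 − 324 = 323013.

323013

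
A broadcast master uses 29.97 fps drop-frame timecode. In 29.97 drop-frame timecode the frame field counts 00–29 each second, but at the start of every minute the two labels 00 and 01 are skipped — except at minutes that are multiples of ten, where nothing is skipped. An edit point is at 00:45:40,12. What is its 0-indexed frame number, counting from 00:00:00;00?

As if non-drop at 30 labels/s: (0 × 3600 + 45 × 60 + 40) × 30 + 12 = 82212.
Minute boundaries passed: 45; those not divisible by 10: 45 − 4 = 41; dropped labels = 2 × 41 = 82.
Actual frame index = 82212 − 82 = 82130.

82130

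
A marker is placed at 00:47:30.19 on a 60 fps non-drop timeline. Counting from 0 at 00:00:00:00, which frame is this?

Total seconds to the label: (0 × 3600 + 47 × 60 + 30) = 2850.
Frame index = 2850 × 60 + 19 = 171019.

171019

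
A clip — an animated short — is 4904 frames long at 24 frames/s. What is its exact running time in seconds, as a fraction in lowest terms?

613/3 seconds

Running time = 4904 ÷ (24) = 4904 × 1/24 = 613/3 s.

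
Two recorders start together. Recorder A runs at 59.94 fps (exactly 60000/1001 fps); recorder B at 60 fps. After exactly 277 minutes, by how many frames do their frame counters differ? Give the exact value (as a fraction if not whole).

277 min = 16620 s.
A emits 60000/1001 × 16620 = 997200000/1001 frames; B emits 60 × 16620 = 997200.
Difference = 997200/1001 frames (≈ 996.2038); B is ahead of A.

997200/1001 frames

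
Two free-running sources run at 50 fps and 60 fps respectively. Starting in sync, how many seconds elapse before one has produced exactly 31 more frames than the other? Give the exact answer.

The gap grows by |60 − 50| = 10 frames per second.
Time for a 31-frame gap: 31 ÷ (10) = 3.1 s.

3.1 seconds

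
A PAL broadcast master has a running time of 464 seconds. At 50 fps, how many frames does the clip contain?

23200 frames

Frames = 464 × 50 = 23200.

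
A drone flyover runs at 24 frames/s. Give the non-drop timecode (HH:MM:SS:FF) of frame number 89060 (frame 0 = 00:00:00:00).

01:01:50:20

89060 ÷ 24 = 3710 full seconds, remainder 20 frames.
3710 s = 1 h 1 min 50 s.
Timecode: 01:01:50:20.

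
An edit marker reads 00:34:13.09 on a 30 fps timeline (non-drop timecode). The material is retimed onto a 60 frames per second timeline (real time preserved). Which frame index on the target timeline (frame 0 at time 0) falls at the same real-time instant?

Source frame index: (0×3600 + 34×60 + 13) × 30 + 9 = 61599.
Real time: 61599 / (30) = 20533/10 s.
Target frame: (20533/10) × (60) = 123198.

frame 123198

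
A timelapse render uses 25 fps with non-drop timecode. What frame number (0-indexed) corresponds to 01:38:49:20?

Total seconds to the label: (1 × 3600 + 38 × 60 + 49) = 5929.
Frame index = 5929 × 25 + 20 = 148245.

frame 148245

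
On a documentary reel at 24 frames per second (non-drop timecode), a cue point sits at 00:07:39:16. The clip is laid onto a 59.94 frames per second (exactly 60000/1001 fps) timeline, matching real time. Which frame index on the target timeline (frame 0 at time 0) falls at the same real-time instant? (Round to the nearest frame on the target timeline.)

frame 27552

Source frame index: (0×3600 + 7×60 + 39) × 24 + 16 = 11032.
Real time: 11032 / (24) = 1379/3 s.
Target frame: (1379/3) × (60000/1001) = 3940000/143 ≈ 27552.448 → 27552.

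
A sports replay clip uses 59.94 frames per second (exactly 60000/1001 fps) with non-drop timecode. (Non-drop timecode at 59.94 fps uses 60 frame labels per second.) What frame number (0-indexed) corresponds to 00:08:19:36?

Total seconds to the label: (0 × 3600 + 8 × 60 + 19) = 499.
Frame index = 499 × 60 + 36 = 29976.

29976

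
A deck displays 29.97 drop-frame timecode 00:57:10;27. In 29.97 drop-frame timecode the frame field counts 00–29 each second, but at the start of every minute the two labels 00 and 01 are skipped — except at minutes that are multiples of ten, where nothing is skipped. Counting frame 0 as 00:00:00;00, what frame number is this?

102823

As if non-drop at 30 labels/s: (0 × 3600 + 57 × 60 + 10) × 30 + 27 = 102927.
Minute boundaries passed: 57; those not divisible by 10: 57 − 5 = 52; dropped labels = 2 × 52 = 104.
Actual frame index = 102927 − 104 = 102823.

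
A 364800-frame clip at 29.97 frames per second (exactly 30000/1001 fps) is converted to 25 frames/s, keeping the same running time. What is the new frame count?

Target frames = source frames × (target rate / source rate) = 364800 × (25)/(30000/1001) = 364800 × 1001/1200 = 304304.

304304 frames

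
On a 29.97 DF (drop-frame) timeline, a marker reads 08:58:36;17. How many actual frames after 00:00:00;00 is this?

968527

Complete 10-minute blocks: 53, each 17982 frames → 953046.
Remaining 8 whole minutes in the current block: 1800 + 7 × 1798 = 14386 frames.
Within the current minute: 36 × 30 + 17 − 2 = 1095 (labels ;00/;01 skipped at this minute). Total = 953046 + 14386 + 1095 = 968527.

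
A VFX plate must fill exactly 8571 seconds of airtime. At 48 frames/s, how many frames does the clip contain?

411408 frames

Frames = 8571 × 48 = 411408.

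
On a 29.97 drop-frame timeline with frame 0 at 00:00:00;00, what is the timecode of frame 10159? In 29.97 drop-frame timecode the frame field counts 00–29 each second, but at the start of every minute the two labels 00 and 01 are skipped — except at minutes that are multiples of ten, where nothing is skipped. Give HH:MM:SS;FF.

00:05:38;29

Each 10-minute DF block holds 10 × 60 × 30 − 9 × 2 = 17982 frames. 10159 ÷ 17982 → 0 full blocks, remainder 10159.
Within the partial block the first minute is 1800 frames and each further minute 1798, so 5 further minute boundaries passed. Total skipped labels = 18 × 0 + 2 × 5 = 10.
Non-drop label index = 10159 + 10 = 10169; at 30 labels/s that is 00:05:38:29, i.e. DF 00:05:38;29.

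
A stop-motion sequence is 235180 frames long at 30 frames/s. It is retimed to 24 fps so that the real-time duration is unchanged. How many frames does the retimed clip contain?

188144 frames

Target frames = source frames × (target rate / source rate) = 235180 × (24)/(30) = 235180 × 4/5 = 188144.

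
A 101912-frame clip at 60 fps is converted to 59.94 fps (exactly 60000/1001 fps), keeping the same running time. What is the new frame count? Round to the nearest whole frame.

101810 frames

Frames at target rate = 101912 × (60000/1001) / (60) = 101912000/1001 ≈ 101810.190.
Nearest whole frame: 101810.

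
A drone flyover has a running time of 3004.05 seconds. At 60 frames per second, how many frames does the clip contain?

Frames = 3004.05 × 60 = 180243.

180243 frames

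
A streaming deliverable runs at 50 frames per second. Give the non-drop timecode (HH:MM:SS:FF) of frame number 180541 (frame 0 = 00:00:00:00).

01:00:10:41

180541 ÷ 50 = 3610 full seconds, remainder 41 frames.
3610 s = 1 h 0 min 10 s.
Timecode: 01:00:10:41.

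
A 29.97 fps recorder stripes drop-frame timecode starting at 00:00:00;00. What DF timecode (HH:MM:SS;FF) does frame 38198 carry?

Ten DF minutes hold 17982 frames, so frame 38198 lies in block 2 (frames 35964–53945) with 2234 frames into that block.
The block's first minute is 1800 frames and the rest 1798 each; 2234 frames reaches minute 1, so 2 × 18 + 1 × 2 = 38 labels have been skipped so far.
Adding those back, label number 38198 + 38 = 38236 at 30 labels/s is 1274 s + 16 f = 0 h 21 min 14 s frame 16, i.e. 00:21:14;16.

00:21:14;16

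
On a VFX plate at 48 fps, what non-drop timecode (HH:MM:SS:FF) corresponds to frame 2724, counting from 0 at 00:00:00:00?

00:00:56:36

2724 ÷ 48 = 56 full seconds, remainder 36 frames.
56 s = 0 h 0 min 56 s.
Timecode: 00:00:56:36.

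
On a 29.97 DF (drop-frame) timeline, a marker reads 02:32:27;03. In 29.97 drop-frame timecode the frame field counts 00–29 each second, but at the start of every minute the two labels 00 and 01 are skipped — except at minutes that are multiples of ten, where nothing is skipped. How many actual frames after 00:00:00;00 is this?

Complete 10-minute blocks: 15, each 17982 frames → 269730.
Remaining 2 whole minutes in the current block: 1800 + 1 × 1798 = 3598 frames.
Within the current minute: 27 × 30 + 3 − 2 = 811 (labels ;00/;01 skipped at this minute). Total = 269730 + 3598 + 811 = 274139.

274139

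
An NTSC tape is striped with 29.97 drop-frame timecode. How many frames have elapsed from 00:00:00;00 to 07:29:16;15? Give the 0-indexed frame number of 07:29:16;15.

807885

As if non-drop at 30 labels/s: (7 × 3600 + 29 × 60 + 16) × 30 + 15 = 808695.
Minute boundaries passed: 449; those not divisible by 10: 449 − 44 = 405; dropped labels = 2 × 405 = 810.
Actual frame index = 808695 − 810 = 807885.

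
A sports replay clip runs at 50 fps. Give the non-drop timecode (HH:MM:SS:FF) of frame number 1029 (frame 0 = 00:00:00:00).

00:00:20:29

1029 ÷ 50 = 20 full seconds, remainder 29 frames.
20 s = 0 h 0 min 20 s.
Timecode: 00:00:20:29.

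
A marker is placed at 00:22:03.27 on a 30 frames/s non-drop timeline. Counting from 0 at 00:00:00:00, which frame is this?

frame 39717

Total seconds to the label: (0 × 3600 + 22 × 60 + 3) = 1323.
Frame index = 1323 × 30 + 27 = 39717.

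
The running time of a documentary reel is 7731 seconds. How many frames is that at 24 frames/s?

185544 frames

Frames = 7731 × 24 = 185544.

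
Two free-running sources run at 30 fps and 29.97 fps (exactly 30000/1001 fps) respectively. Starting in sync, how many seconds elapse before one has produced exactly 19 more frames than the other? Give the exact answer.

The gap grows by |30000/1001 − 30| = 30/1001 frames per second.
Time for a 19-frame gap: 19 ÷ (30/1001) = 19019/30 s.

19019/30 seconds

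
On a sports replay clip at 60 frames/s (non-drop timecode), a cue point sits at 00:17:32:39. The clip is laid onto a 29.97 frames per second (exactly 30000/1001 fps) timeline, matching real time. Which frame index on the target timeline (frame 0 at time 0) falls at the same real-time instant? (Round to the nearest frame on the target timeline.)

Source frame index: (0×3600 + 17×60 + 32) × 60 + 39 = 63159.
Real time: 63159 / (60) = 21053/20 s.
Target frame: (21053/20) × (30000/1001) = 31579500/1001 ≈ 31547.952 → 31548.

frame 31548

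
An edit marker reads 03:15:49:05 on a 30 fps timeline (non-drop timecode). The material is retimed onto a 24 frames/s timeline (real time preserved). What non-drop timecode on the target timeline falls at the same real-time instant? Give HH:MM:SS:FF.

Source frame index: (3×3600 + 15×60 + 49) × 30 + 5 = 352475.
Real time: 352475 / (30) = 70495/6 s.
Target frame: (70495/6) × (24) = 281980.
At 24 labels/s: frame 281980 → 03:15:49:04.

03:15:49:04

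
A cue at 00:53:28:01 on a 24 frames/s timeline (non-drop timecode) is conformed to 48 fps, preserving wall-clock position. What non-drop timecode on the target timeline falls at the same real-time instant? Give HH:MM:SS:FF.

00:53:28:02

Source frame index: (0×3600 + 53×60 + 28) × 24 + 1 = 76993.
Real time: 76993 / (24) = 76993/24 s.
Target frame: (76993/24) × (48) = 153986.
At 48 labels/s: frame 153986 → 00:53:28:02.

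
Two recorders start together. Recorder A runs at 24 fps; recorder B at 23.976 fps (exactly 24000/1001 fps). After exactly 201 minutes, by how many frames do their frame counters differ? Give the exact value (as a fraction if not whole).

201 min = 12060 s.
A emits 24 × 12060 = 289440 frames; B emits 24000/1001 × 12060 = 289440000/1001.
Difference = 289440/1001 frames (≈ 289.1508); B is behind A.

289440/1001 frames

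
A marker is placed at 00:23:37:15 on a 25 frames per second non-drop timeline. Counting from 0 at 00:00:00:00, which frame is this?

35440

Total seconds to the label: (0 × 3600 + 23 × 60 + 37) = 1417.
Frame index = 1417 × 25 + 15 = 35440.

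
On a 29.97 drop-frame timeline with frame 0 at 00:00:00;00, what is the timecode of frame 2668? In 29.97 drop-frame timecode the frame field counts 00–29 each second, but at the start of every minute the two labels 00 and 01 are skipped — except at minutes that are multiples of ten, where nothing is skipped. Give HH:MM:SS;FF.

00:01:29;00

Each 10-minute DF block holds 10 × 60 × 30 − 9 × 2 = 17982 frames. 2668 ÷ 17982 → 0 full blocks, remainder 2668.
Within the partial block the first minute is 1800 frames and each further minute 1798, so 1 further minute boundary passed. Total skipped labels = 18 × 0 + 2 × 1 = 2.
Non-drop label index = 2668 + 2 = 2670; at 30 labels/s that is 00:01:29:00, i.e. DF 00:01:29;00.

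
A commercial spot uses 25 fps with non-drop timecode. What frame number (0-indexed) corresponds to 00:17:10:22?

Total seconds to the label: (0 × 3600 + 17 × 60 + 10) = 1030.
Frame index = 1030 × 25 + 22 = 25772.

frame 25772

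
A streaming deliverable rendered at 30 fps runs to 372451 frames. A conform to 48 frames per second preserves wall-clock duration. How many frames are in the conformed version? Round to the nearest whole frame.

595922 frames

Frames at target rate = 372451 × (48) / (30) = 2979608/5 ≈ 595921.600.
Nearest whole frame: 595922.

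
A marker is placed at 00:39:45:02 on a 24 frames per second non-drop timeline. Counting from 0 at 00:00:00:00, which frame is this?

Total seconds to the label: (0 × 3600 + 39 × 60 + 45) = 2385.
Frame index = 2385 × 24 + 2 = 57242.

57242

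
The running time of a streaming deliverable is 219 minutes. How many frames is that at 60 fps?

788400 frames

219 min = 13140 s.
Frames = 13140 × 60 = 788400.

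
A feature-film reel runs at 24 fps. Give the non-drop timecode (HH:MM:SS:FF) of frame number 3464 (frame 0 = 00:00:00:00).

00:02:24:08

3464 ÷ 24 = 144 full seconds, remainder 8 frames.
144 s = 0 h 2 min 24 s.
Timecode: 00:02:24:08.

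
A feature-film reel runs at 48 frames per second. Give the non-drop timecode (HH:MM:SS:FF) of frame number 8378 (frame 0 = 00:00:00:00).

00:02:54:26

8378 ÷ 48 = 174 full seconds, remainder 26 frames.
174 s = 0 h 2 min 54 s.
Timecode: 00:02:54:26.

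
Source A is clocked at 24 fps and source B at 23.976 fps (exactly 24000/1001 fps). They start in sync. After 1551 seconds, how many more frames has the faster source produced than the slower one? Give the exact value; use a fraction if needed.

A emits 24 × 1551 = 37224 frames; B emits 24000/1001 × 1551 = 3384000/91.
Difference = 3384/91 frames (≈ 37.1868); B is behind A.

3384/91 frames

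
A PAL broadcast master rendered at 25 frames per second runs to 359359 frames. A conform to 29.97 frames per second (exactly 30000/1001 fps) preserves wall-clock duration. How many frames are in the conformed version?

Target frames = source frames × (target rate / source rate) = 359359 × (30000/1001)/(25) = 359359 × 1200/1001 = 430800.

430800 frames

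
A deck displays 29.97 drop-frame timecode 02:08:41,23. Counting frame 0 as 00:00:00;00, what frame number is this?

231421

Complete 10-minute blocks: 12, each 17982 frames → 215784.
Remaining 8 whole minutes in the current block: 1800 + 7 × 1798 = 14386 frames.
Within the current minute: 41 × 30 + 23 − 2 = 1251 (labels ;00/;01 skipped at this minute). Total = 215784 + 14386 + 1251 = 231421.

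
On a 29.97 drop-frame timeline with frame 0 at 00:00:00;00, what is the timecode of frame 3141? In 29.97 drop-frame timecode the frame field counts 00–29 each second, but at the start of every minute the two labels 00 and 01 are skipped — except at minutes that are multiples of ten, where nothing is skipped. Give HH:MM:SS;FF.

Ten DF minutes hold 17982 frames, so frame 3141 lies in block 0 (frames 0–17981) with 3141 frames into that block.
The block's first minute is 1800 frames and the rest 1798 each; 3141 frames reaches minute 1, so 0 × 18 + 1 × 2 = 2 labels have been skipped so far.
Adding those back, label number 3141 + 2 = 3143 at 30 labels/s is 104 s + 23 f = 0 h 1 min 44 s frame 23, i.e. 00:01:44;23.

00:01:44;23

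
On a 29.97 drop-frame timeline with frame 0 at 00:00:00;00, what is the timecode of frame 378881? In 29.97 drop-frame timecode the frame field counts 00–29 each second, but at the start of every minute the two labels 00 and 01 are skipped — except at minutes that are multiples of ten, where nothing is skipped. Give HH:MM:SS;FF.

03:30:41;29

Each 10-minute DF block holds 10 × 60 × 30 − 9 × 2 = 17982 frames. 378881 ÷ 17982 → 21 full blocks, remainder 1259.
Within the partial block the first minute is 1800 frames and each further minute 1798, so 0 further minute boundaries passed. Total skipped labels = 18 × 21 + 2 × 0 = 378.
Non-drop label index = 378881 + 378 = 379259; at 30 labels/s that is 03:30:41:29, i.e. DF 03:30:41;29.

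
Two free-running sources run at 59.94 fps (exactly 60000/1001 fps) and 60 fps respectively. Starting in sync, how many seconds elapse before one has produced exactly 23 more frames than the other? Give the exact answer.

23023/60 seconds

The gap grows by |60 − 60000/1001| = 60/1001 frames per second.
Time for a 23-frame gap: 23 ÷ (60/1001) = 23023/60 s.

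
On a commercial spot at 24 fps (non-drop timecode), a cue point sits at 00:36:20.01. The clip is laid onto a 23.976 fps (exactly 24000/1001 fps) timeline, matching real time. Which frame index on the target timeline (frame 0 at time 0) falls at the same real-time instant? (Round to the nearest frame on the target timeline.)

Source frame index: (0×3600 + 36×60 + 20) × 24 + 1 = 52321.
Real time: 52321 / (24) = 52321/24 s.
Target frame: (52321/24) × (24000/1001) = 52321000/1001 ≈ 52268.731 → 52269.

frame 52269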